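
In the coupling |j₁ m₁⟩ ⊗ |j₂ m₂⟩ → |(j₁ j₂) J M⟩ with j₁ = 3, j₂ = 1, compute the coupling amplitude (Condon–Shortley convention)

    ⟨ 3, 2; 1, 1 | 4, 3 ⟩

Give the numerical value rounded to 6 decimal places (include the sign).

√[9·0!6!2!/9! · 5!1!2!0!7!1!] = √(43200)
  +(−1)^0/∏(0,0,1,2,5,0)! = 1/240  (running 1/240)
⟨..|..⟩ = √(43200)·(1/240) = +0.866025

+√(3/4) = +0.866025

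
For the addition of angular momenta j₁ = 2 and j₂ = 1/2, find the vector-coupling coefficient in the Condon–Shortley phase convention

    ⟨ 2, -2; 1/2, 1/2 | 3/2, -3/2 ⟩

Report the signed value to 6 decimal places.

j₁+j₂−J=1  J+j₁−j₂=3  J−j₁+j₂=0  j₁+j₂+J+1=5
(j₁±m₁, j₂±m₂, J±M) = (0,4,1,0,0,3)
P² = 144/5
sum k=1..1:
  [1] −1/6 = -1/6
S = -1/6
C² = P²·S² = 4/5 ; C = -0.894427

-0.894427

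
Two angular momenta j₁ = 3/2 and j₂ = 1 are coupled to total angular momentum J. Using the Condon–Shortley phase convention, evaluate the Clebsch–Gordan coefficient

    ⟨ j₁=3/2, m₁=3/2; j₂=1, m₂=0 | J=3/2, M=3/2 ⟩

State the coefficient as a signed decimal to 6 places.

√[4·1!2!1!/5! · 3!0!1!1!3!0!] = √(12/5)
  +(−1)^0/∏(0,1,0,1,2,0)! = 1/2  (running 1/2)
⟨..|..⟩ = √(12/5)·(1/2) = +0.774597

+0.774597  (= +√(3/5))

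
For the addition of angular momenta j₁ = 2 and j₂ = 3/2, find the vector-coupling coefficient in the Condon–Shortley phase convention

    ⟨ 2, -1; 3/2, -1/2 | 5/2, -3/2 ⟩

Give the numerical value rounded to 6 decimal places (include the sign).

j₁+j₂−J=1  J+j₁−j₂=3  J−j₁+j₂=2  j₁+j₂+J+1=7
(j₁±m₁, j₂±m₂, J±M) = (1,3,1,2,1,4)
P² = 144/35
sum k=0..1:
  [0] +1/6 = 1/6
  [1] −1/4 = -1/4
S = -1/12
C² = P²·S² = 1/35 ; C = -0.169031

−√(1/35) ≈ -0.169031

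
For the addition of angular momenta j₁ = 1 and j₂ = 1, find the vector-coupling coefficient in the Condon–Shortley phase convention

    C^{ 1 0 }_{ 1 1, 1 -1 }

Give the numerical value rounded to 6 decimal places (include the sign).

+√(1/2) ≈ +0.707107

j₁+j₂−J=1  J+j₁−j₂=1  J−j₁+j₂=1  j₁+j₂+J+1=4
(j₁±m₁, j₂±m₂, J±M) = (2,0,0,2,1,1)
P² = 1/2
sum k=0..0:
  [0] +1/1 = 1
S = 1
C² = P²·S² = 1/2 ; C = +0.707107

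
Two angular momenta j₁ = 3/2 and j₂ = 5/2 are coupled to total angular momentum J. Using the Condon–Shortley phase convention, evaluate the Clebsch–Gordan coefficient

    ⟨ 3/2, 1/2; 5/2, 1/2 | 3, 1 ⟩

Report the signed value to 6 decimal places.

√[7·1!2!4!/8! · 2!1!3!2!4!2!] = √(48/5)
  +(−1)^0/∏(0,1,1,3,1,1)! = 1/6  (running 1/6)
  +(−1)^1/∏(1,0,0,2,2,2)! = -1/8  (running 1/24)
⟨..|..⟩ = √(48/5)·(1/24) = +0.129099

+0.129099  (= +√(1/60))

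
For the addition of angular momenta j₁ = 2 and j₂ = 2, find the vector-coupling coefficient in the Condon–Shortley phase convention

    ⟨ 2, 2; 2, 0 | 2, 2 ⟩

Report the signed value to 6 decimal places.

+0.534522

j₁+j₂−J=2  J+j₁−j₂=2  J−j₁+j₂=2  j₁+j₂+J+1=7
(j₁±m₁, j₂±m₂, J±M) = (4,0,2,2,4,0)
P² = 128/7
sum k=0..0:
  [0] +1/8 = 1/8
S = 1/8
C² = P²·S² = 2/7 ; C = +0.534522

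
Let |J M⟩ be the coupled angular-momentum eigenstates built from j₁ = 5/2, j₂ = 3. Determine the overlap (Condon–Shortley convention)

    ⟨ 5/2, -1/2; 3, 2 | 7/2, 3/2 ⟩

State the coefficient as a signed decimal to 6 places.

+√(2/21) = +0.308607

j₁+j₂−J=2  J+j₁−j₂=3  J−j₁+j₂=4  j₁+j₂+J+1=10
(j₁±m₁, j₂±m₂, J±M) = (2,3,5,1,5,2)
P² = 1536/7
sum k=1..2:
  [1] −1/48 = -1/48
  [2] +1/24 = 1/24
S = 1/48
C² = P²·S² = 2/21 ; C = +0.308607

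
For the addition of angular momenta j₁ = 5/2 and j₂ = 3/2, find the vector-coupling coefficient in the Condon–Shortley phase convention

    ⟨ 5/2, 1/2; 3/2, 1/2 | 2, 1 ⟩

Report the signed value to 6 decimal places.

√[5·2!3!1!/7! · 3!2!2!1!3!1!] = √(12/7)
  +(−1)^1/∏(1,1,1,1,2,0)! = -1/2  (running -1/2)
  +(−1)^2/∏(2,0,0,0,3,1)! = 1/12  (running -5/12)
⟨..|..⟩ = √(12/7)·(-5/12) = -0.545545

-0.545545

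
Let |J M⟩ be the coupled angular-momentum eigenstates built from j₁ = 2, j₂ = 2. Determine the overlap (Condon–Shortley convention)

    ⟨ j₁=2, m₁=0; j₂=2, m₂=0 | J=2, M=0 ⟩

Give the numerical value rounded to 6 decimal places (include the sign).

−√(2/7) = -0.534522

√[5·2!2!2!/7! · 2!2!2!2!2!2!] = √(32/63)
  +(−1)^0/∏(0,2,2,2,0,0)! = 1/8  (running 1/8)
  +(−1)^1/∏(1,1,1,1,1,1)! = -1  (running -7/8)
  +(−1)^2/∏(2,0,0,0,2,2)! = 1/8  (running -3/4)
⟨..|..⟩ = √(32/63)·(-3/4) = -0.534522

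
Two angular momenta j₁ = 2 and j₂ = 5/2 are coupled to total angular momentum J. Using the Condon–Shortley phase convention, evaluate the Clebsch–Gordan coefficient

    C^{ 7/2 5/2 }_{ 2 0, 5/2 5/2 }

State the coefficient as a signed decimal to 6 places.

j₁+j₂−J=1  J+j₁−j₂=3  J−j₁+j₂=4  j₁+j₂+J+1=9
(j₁±m₁, j₂±m₂, J±M) = (2,2,5,0,6,1)
P² = 7680/7
sum k=1..1:
  [1] −1/48 = -1/48
S = -1/48
C² = P²·S² = 10/21 ; C = -0.690066

−√(10/21) ≈ -0.690066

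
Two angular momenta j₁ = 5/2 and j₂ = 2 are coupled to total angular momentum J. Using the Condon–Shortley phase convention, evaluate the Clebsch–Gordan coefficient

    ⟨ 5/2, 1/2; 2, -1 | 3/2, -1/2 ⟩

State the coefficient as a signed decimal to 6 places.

−√(5/21) ≈ -0.487950

j₁+j₂−J=3  J+j₁−j₂=2  J−j₁+j₂=1  j₁+j₂+J+1=7
(j₁±m₁, j₂±m₂, J±M) = (3,2,1,3,1,2)
P² = 48/35
sum k=0..1:
  [0] +1/12 = 1/12
  [1] −1/2 = -1/2
S = -5/12
C² = P²·S² = 5/21 ; C = -0.487950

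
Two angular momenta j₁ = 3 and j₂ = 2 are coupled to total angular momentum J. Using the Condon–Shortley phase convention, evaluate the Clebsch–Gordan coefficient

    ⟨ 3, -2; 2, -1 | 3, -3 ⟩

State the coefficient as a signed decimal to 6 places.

-0.645497  (= −√(5/12))

j₁+j₂−J=2  J+j₁−j₂=4  J−j₁+j₂=2  j₁+j₂+J+1=9
(j₁±m₁, j₂±m₂, J±M) = (1,5,1,3,0,6)
P² = 960
sum k=1..1:
  [1] −1/48 = -1/48
S = -1/48
C² = P²·S² = 5/12 ; C = -0.645497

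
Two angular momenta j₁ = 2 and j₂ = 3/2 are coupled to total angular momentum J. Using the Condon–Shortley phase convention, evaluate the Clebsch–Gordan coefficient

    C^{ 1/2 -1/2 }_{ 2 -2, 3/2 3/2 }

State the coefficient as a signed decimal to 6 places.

-0.632456  (= −√(2/5))

triangle: 3!*1!*0!/5! = 6/120
(j±m)!: 0!*4!*3!*0!*0!*1! = 144
prefactor² = (2J+1)*Δ*N² = 72/5
  k=3: −1/(3!*0!*1!*0!*0!*0!) = -1/6
Σ = -1/6  ⇒  CG² = 72/5*(-1/6)² = 2/5
CG = −√(2/5) = -0.632456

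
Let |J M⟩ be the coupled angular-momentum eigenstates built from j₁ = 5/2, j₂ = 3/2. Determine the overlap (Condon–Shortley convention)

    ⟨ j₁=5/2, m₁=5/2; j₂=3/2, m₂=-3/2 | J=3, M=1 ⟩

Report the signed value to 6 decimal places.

j₁+j₂−J=1  J+j₁−j₂=4  J−j₁+j₂=2  j₁+j₂+J+1=8
(j₁±m₁, j₂±m₂, J±M) = (5,0,0,3,4,2)
P² = 288
sum k=0..0:
  [0] +1/48 = 1/48
S = 1/48
C² = P²·S² = 1/8 ; C = +0.353553

+0.353553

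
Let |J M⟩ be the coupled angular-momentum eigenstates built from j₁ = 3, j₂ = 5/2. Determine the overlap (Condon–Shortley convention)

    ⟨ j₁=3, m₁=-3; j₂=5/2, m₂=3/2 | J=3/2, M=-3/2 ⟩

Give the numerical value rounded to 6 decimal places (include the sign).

triangle: 4!×2!×1!/8! = 48/40320
(j±m)!: 0!×6!×4!×1!×0!×3! = 103680
prefactor² = (2J+1)×Δ×N² = 3456/7
  k=4: +1/(4!×0!×2!×0!×0!×1!) = 1/48
Σ = 1/48  ⇒  CG² = 3456/7×1/48² = 3/14
CG = +√(3/14) = +0.462910

+√(3/14) ≈ +0.462910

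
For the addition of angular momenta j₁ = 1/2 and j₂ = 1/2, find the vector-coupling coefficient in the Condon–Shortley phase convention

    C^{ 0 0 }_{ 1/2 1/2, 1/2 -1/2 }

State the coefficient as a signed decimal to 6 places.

+0.707107

triangle: 1!*0!*0!/2! = 1/2
(j±m)!: 1!*0!*0!*1!*0!*0! = 1
prefactor² = (2J+1)*Δ*N² = 1/2
  k=0: +1/(0!*1!*0!*0!*0!*0!) = 1
Σ = 1  ⇒  CG² = 1/2*1² = 1/2
CG = +√(1/2) = +0.707107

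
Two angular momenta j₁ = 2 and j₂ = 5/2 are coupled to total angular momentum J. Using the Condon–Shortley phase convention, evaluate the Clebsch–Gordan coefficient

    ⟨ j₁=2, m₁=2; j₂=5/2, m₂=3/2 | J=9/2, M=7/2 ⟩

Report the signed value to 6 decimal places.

+0.745356

√[10·0!4!5!/10! · 4!0!4!1!8!1!] = √(184320)
  +(−1)^0/∏(0,0,0,4,4,1)! = 1/576  (running 1/576)
⟨..|..⟩ = √(184320)·(1/576) = +0.745356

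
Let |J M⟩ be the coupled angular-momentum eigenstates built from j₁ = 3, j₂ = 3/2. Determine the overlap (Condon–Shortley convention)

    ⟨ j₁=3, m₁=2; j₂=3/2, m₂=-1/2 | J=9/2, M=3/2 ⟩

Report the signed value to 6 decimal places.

+√(3/14) ≈ +0.462910

√[10·0!6!3!/10! · 5!1!1!2!6!3!] = √(86400/7)
  +(−1)^0/∏(0,0,1,1,5,2)! = 1/240  (running 1/240)
⟨..|..⟩ = √(86400/7)·(1/240) = +0.462910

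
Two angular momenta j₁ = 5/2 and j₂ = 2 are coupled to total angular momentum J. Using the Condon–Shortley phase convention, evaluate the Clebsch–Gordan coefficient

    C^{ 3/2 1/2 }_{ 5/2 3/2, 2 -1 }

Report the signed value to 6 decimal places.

j₁+j₂−J=3  J+j₁−j₂=2  J−j₁+j₂=1  j₁+j₂+J+1=7
(j₁±m₁, j₂±m₂, J±M) = (4,1,1,3,2,1)
P² = 96/35
sum k=0..1:
  [0] +1/6 = 1/6
  [1] −1/4 = -1/4
S = -1/12
C² = P²·S² = 2/105 ; C = -0.138013

−√(2/105) = -0.138013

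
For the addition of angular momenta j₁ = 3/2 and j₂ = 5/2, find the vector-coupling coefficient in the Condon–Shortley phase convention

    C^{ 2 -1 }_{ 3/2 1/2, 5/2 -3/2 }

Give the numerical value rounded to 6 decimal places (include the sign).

+√(1/42) = +0.154303

j₁+j₂−J=2  J+j₁−j₂=1  J−j₁+j₂=3  j₁+j₂+J+1=7
(j₁±m₁, j₂±m₂, J±M) = (2,1,1,4,1,3)
P² = 24/7
sum k=0..1:
  [0] +1/4 = 1/4
  [1] −1/6 = -1/6
S = 1/12
C² = P²·S² = 1/42 ; C = +0.154303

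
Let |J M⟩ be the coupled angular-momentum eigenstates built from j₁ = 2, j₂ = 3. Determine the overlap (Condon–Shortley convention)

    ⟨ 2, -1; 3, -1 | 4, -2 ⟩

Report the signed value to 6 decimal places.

−√(1/28) ≈ -0.188982

triangle: 1!·3!·5!/10! = 720/3628800
(j±m)!: 1!·3!·2!·4!·2!·6! = 414720
prefactor² = (2J+1)·Δ·N² = 5184/7
  k=0: +1/(0!·1!·3!·2!·0!·3!) = 1/72
  k=1: −1/(1!·0!·2!·1!·1!·4!) = -1/48
Σ = -1/144  ⇒  CG² = 5184/7·(-1/144)² = 1/28
CG = −√(1/28) = -0.188982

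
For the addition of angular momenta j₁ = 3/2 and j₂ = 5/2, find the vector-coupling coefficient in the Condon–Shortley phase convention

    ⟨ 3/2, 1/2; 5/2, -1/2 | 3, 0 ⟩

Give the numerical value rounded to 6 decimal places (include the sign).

+√(1/5) ≈ +0.447214

triangle: 1!·2!·4!/8! = 48/40320
(j±m)!: 2!·1!·2!·3!·3!·3! = 864
prefactor² = (2J+1)·Δ·N² = 36/5
  k=0: +1/(0!·1!·1!·2!·1!·2!) = 1/4
  k=1: −1/(1!·0!·0!·1!·2!·3!) = -1/12
Σ = 1/6  ⇒  CG² = 36/5·1/6² = 1/5
CG = +√(1/5) = +0.447214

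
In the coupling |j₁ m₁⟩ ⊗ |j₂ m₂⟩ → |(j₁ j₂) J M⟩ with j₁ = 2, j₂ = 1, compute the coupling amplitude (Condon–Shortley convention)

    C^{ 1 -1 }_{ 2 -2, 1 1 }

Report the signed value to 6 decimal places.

√[3·2!2!0!/5! · 0!4!2!0!0!2!] = √(48/5)
  +(−1)^2/∏(2,0,2,0,0,0)! = 1/4  (running 1/4)
⟨..|..⟩ = √(48/5)·(1/4) = +0.774597

+√(3/5) = +0.774597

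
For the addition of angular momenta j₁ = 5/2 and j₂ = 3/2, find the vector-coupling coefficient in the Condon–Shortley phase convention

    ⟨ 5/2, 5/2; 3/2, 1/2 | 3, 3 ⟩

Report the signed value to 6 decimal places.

+0.790569

√[7·1!4!2!/8! · 5!0!2!1!6!0!] = √(1440)
  +(−1)^0/∏(0,1,0,2,4,0)! = 1/48  (running 1/48)
⟨..|..⟩ = √(1440)·(1/48) = +0.790569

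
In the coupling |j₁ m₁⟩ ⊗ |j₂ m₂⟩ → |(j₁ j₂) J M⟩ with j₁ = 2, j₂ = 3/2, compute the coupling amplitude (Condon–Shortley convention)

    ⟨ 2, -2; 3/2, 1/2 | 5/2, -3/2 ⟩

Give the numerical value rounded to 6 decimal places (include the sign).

triangle: 1!×3!×2!/7! = 12/5040
(j±m)!: 0!×4!×2!×1!×1!×4! = 1152
prefactor² = (2J+1)×Δ×N² = 576/35
  k=1: −1/(1!×0!×3!×1!×0!×1!) = -1/6
Σ = -1/6  ⇒  CG² = 576/35×(-1/6)² = 16/35
CG = −√(16/35) = -0.676123

−√(16/35) = -0.676123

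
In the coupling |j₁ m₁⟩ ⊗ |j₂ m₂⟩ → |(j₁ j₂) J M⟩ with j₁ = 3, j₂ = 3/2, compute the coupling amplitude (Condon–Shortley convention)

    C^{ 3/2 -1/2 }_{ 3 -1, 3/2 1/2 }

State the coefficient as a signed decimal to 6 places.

+√(12/35) ≈ +0.585540

√[4·3!3!0!/7! · 2!4!2!1!1!2!] = √(192/35)
  +(−1)^2/∏(2,1,2,0,1,0)! = 1/4  (running 1/4)
⟨..|..⟩ = √(192/35)·(1/4) = +0.585540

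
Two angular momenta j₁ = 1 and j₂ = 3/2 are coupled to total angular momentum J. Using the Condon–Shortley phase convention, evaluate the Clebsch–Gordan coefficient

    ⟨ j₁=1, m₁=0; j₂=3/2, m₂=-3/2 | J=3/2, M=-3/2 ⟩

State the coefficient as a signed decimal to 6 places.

+√(3/5) = +0.774597

triangle: 1!*1!*2!/5! = 2/120
(j±m)!: 1!*1!*0!*3!*0!*3! = 36
prefactor² = (2J+1)*Δ*N² = 12/5
  k=0: +1/(0!*1!*1!*0!*0!*2!) = 1/2
Σ = 1/2  ⇒  CG² = 12/5*1/2² = 3/5
CG = +√(3/5) = +0.774597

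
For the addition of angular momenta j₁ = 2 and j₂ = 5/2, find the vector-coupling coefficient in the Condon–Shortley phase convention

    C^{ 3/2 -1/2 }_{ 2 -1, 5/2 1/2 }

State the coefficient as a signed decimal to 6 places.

+√(5/21) ≈ +0.487950

j₁+j₂−J=3  J+j₁−j₂=1  J−j₁+j₂=2  j₁+j₂+J+1=7
(j₁±m₁, j₂±m₂, J±M) = (1,3,3,2,1,2)
P² = 48/35
sum k=2..3:
  [2] +1/2 = 1/2
  [3] −1/12 = -1/12
S = 5/12
C² = P²·S² = 5/21 ; C = +0.487950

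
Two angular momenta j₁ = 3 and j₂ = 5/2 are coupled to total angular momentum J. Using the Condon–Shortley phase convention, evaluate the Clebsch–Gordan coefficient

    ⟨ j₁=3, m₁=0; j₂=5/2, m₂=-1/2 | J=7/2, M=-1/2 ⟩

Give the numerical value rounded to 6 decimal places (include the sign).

triangle: 2!·4!·3!/10! = 288/3628800
(j±m)!: 3!·3!·2!·3!·3!·4! = 62208
prefactor² = (2J+1)·Δ·N² = 6912/175
  k=0: +1/(0!·2!·3!·2!·1!·1!) = 1/24
  k=1: −1/(1!·1!·2!·1!·2!·2!) = -1/8
  k=2: +1/(2!·0!·1!·0!·3!·3!) = 1/72
Σ = -5/72  ⇒  CG² = 6912/175·(-5/72)² = 4/21
CG = −√(4/21) = -0.436436

-0.436436  (= −√(4/21))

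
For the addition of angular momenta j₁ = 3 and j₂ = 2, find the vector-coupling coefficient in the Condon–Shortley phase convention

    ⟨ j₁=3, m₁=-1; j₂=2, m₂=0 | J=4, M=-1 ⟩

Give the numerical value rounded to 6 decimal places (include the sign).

√[9·1!5!3!/10! · 2!4!2!2!3!5!] = √(1728/7)
  +(−1)^0/∏(0,1,4,2,1,1)! = 1/48  (running 1/48)
  +(−1)^1/∏(1,0,3,1,2,2)! = -1/24  (running -1/48)
⟨..|..⟩ = √(1728/7)·(-1/48) = -0.327327

−√(3/28) ≈ -0.327327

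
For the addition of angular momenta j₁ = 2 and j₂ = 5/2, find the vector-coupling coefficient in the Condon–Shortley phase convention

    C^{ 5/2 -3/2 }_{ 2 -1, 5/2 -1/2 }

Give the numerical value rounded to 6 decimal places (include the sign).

-0.414039

triangle: 2!*2!*3!/8! = 24/40320
(j±m)!: 1!*3!*2!*3!*1!*4! = 1728
prefactor² = (2J+1)*Δ*N² = 216/35
  k=1: −1/(1!*1!*2!*1!*0!*2!) = -1/4
  k=2: +1/(2!*0!*1!*0!*1!*3!) = 1/12
Σ = -1/6  ⇒  CG² = 216/35*(-1/6)² = 6/35
CG = −√(6/35) = -0.414039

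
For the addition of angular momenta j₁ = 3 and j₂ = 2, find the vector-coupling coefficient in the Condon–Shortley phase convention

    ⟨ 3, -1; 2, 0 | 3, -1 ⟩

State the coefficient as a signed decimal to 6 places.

-0.387298

√[7·2!4!2!/9! · 2!4!2!2!2!4!] = √(256/15)
  +(−1)^0/∏(0,2,4,2,0,0)! = 1/96  (running 1/96)
  +(−1)^1/∏(1,1,3,1,1,1)! = -1/6  (running -5/32)
  +(−1)^2/∏(2,0,2,0,2,2)! = 1/16  (running -3/32)
⟨..|..⟩ = √(256/15)·(-3/32) = -0.387298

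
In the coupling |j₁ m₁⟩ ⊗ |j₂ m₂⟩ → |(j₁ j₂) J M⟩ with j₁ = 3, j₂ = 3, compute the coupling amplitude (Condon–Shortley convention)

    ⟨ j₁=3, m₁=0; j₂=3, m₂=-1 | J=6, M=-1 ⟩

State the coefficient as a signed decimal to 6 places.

j₁+j₂−J=0  J+j₁−j₂=6  J−j₁+j₂=6  j₁+j₂+J+1=13
(j₁±m₁, j₂±m₂, J±M) = (3,3,2,4,5,7)
P² = 12441600/11
sum k=0..0:
  [0] +1/1728 = 1/1728
S = 1/1728
C² = P²·S² = 25/66 ; C = +0.615457

+0.615457  (= +√(25/66))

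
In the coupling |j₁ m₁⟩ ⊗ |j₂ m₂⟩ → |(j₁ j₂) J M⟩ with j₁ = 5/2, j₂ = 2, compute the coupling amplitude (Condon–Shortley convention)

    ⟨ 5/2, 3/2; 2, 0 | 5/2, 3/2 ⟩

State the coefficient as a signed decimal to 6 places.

-0.119523

triangle: 2!·3!·2!/8! = 24/40320
(j±m)!: 4!·1!·2!·2!·4!·1! = 2304
prefactor² = (2J+1)·Δ·N² = 288/35
  k=0: +1/(0!·2!·1!·2!·2!·0!) = 1/8
  k=1: −1/(1!·1!·0!·1!·3!·1!) = -1/6
Σ = -1/24  ⇒  CG² = 288/35·(-1/24)² = 1/70
CG = −√(1/70) = -0.119523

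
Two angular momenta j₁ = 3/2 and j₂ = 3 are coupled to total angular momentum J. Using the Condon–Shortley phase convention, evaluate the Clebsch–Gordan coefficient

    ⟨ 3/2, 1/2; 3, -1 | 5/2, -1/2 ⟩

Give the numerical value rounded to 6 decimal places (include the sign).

-0.119523

√[6·2!1!4!/8! · 2!1!2!4!2!3!] = √(288/35)
  +(−1)^0/∏(0,2,1,2,0,2)! = 1/8  (running 1/8)
  +(−1)^1/∏(1,1,0,1,1,3)! = -1/6  (running -1/24)
⟨..|..⟩ = √(288/35)·(-1/24) = -0.119523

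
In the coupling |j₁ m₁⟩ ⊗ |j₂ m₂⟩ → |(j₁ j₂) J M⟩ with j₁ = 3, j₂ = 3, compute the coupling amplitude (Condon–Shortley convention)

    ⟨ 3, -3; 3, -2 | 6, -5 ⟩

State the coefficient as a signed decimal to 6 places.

triangle: 0!·6!·6!/13! = 518400/6227020800
(j±m)!: 0!·6!·1!·5!·1!·11! = 3448811520000
prefactor² = (2J+1)·Δ·N² = 3732480000
  k=0: +1/(0!·0!·6!·1!·0!·5!) = 1/86400
Σ = 1/86400  ⇒  CG² = 3732480000·1/86400² = 1/2
CG = +√(1/2) = +0.707107

+0.707107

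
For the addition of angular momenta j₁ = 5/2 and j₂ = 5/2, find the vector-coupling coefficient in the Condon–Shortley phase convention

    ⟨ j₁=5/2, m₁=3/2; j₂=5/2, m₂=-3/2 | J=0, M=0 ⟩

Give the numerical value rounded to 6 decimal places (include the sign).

j₁+j₂−J=5  J+j₁−j₂=0  J−j₁+j₂=0  j₁+j₂+J+1=6
(j₁±m₁, j₂±m₂, J±M) = (4,1,1,4,0,0)
P² = 96
sum k=1..1:
  [1] −1/24 = -1/24
S = -1/24
C² = P²·S² = 1/6 ; C = -0.408248

−√(1/6) ≈ -0.408248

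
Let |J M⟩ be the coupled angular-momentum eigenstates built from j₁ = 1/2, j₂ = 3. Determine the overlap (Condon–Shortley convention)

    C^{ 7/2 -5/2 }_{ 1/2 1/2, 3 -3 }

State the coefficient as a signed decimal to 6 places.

+0.377964

triangle: 0!×1!×6!/8! = 720/40320
(j±m)!: 1!×0!×0!×6!×1!×6! = 518400
prefactor² = (2J+1)×Δ×N² = 518400/7
  k=0: +1/(0!×0!×0!×0!×1!×6!) = 1/720
Σ = 1/720  ⇒  CG² = 518400/7×1/720² = 1/7
CG = +√(1/7) = +0.377964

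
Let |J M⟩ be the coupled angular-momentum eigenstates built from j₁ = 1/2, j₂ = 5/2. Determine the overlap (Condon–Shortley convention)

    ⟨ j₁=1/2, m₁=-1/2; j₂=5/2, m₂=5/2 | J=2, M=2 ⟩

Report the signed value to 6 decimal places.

√[5·1!0!4!/6! · 0!1!5!0!4!0!] = √(480)
  +(−1)^1/∏(1,0,0,4,0,0)! = -1/24  (running -1/24)
⟨..|..⟩ = √(480)·(-1/24) = -0.912871

−√(5/6) = -0.912871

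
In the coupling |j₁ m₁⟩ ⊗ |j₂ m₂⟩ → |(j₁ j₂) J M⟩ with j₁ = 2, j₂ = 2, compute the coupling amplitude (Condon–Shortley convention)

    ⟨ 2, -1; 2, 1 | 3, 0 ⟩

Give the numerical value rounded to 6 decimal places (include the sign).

j₁+j₂−J=1  J+j₁−j₂=3  J−j₁+j₂=3  j₁+j₂+J+1=8
(j₁±m₁, j₂±m₂, J±M) = (1,3,3,1,3,3)
P² = 81/10
sum k=0..1:
  [0] +1/36 = 1/36
  [1] −1/4 = -1/4
S = -2/9
C² = P²·S² = 2/5 ; C = -0.632456

−√(2/5) = -0.632456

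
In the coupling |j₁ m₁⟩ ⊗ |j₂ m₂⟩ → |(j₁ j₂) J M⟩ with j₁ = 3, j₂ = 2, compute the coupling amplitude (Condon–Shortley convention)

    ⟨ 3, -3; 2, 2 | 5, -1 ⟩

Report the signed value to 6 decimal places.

+0.069007  (= +√(1/210))

triangle: 0!×6!×4!/11! = 17280/39916800
(j±m)!: 0!×6!×4!×0!×4!×6! = 298598400
prefactor² = (2J+1)×Δ×N² = 9953280/7
  k=0: +1/(0!×0!×6!×4!×0!×0!) = 1/17280
Σ = 1/17280  ⇒  CG² = 9953280/7×1/17280² = 1/210
CG = +√(1/210) = +0.069007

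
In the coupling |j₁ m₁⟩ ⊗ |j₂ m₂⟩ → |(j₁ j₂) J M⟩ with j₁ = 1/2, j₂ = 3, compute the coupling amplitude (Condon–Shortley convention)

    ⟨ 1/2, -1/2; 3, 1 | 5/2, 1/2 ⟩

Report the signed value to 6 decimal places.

√[6·1!0!5!/7! · 0!1!4!2!3!2!] = √(576/7)
  +(−1)^1/∏(1,0,0,3,0,2)! = -1/12  (running -1/12)
⟨..|..⟩ = √(576/7)·(-1/12) = -0.755929

−√(4/7) = -0.755929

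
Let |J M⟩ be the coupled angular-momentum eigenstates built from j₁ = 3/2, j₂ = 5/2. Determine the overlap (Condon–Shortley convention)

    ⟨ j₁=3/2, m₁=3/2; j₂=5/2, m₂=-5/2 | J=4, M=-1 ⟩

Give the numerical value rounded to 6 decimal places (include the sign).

j₁+j₂−J=0  J+j₁−j₂=3  J−j₁+j₂=5  j₁+j₂+J+1=9
(j₁±m₁, j₂±m₂, J±M) = (3,0,0,5,3,5)
P² = 64800/7
sum k=0..0:
  [0] +1/720 = 1/720
S = 1/720
C² = P²·S² = 1/56 ; C = +0.133631

+0.133631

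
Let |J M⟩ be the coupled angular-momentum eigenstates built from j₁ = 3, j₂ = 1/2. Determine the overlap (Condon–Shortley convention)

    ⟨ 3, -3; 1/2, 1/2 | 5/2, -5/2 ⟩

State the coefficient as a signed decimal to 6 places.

−√(6/7) = -0.925820

triangle: 1!*5!*0!/7! = 120/5040
(j±m)!: 0!*6!*1!*0!*0!*5! = 86400
prefactor² = (2J+1)*Δ*N² = 86400/7
  k=1: −1/(1!*0!*5!*0!*0!*0!) = -1/120
Σ = -1/120  ⇒  CG² = 86400/7*(-1/120)² = 6/7
CG = −√(6/7) = -0.925820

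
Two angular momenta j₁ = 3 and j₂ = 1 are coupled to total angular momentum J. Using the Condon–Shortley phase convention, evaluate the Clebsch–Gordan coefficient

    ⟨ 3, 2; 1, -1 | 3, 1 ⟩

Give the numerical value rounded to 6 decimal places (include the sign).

√[7·1!5!1!/8! · 5!1!0!2!4!2!] = √(240)
  +(−1)^0/∏(0,1,1,0,4,1)! = 1/24  (running 1/24)
⟨..|..⟩ = √(240)·(1/24) = +0.645497

+0.645497  (= +√(5/12))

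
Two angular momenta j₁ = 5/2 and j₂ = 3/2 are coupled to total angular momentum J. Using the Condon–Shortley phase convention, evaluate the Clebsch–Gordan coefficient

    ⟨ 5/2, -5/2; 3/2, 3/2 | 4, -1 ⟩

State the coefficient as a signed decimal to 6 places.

triangle: 0!*5!*3!/9! = 720/362880
(j±m)!: 0!*5!*3!*0!*3!*5! = 518400
prefactor² = (2J+1)*Δ*N² = 64800/7
  k=0: +1/(0!*0!*5!*3!*0!*0!) = 1/720
Σ = 1/720  ⇒  CG² = 64800/7*1/720² = 1/56
CG = +√(1/56) = +0.133631

+0.133631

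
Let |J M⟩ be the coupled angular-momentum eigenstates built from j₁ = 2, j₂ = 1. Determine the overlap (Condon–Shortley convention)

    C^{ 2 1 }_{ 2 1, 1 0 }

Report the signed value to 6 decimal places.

√[5·1!3!1!/6! · 3!1!1!1!3!1!] = √(3/2)
  +(−1)^0/∏(0,1,1,1,2,0)! = 1/2  (running 1/2)
  +(−1)^1/∏(1,0,0,0,3,1)! = -1/6  (running 1/3)
⟨..|..⟩ = √(3/2)·(1/3) = +0.408248

+√(1/6) ≈ +0.408248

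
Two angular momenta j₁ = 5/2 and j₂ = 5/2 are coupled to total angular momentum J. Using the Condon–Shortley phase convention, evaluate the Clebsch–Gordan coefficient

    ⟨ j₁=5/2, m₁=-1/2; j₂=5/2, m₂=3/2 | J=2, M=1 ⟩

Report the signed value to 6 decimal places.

+0.377964

triangle: 3!*2!*2!/8! = 24/40320
(j±m)!: 2!*3!*4!*1!*3!*1! = 1728
prefactor² = (2J+1)*Δ*N² = 36/7
  k=2: +1/(2!*1!*1!*2!*1!*0!) = 1/4
  k=3: −1/(3!*0!*0!*1!*2!*1!) = -1/12
Σ = 1/6  ⇒  CG² = 36/7*1/6² = 1/7
CG = +√(1/7) = +0.377964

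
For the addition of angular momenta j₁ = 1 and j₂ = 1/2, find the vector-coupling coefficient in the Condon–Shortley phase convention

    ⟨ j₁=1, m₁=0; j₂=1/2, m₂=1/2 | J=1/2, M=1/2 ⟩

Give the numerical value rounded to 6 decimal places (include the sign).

−√(1/3) ≈ -0.577350

triangle: 1!×1!×0!/3! = 1/6
(j±m)!: 1!×1!×1!×0!×1!×0! = 1
prefactor² = (2J+1)×Δ×N² = 1/3
  k=1: −1/(1!×0!×0!×0!×1!×0!) = -1
Σ = -1  ⇒  CG² = 1/3×(-1)² = 1/3
CG = −√(1/3) = -0.577350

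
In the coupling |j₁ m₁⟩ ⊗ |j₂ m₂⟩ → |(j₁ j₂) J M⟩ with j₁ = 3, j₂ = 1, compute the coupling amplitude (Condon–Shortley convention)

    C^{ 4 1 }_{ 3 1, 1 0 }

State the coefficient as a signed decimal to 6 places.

√[9·0!6!2!/9! · 4!2!1!1!5!3!] = √(8640/7)
  +(−1)^0/∏(0,0,2,1,4,1)! = 1/48  (running 1/48)
⟨..|..⟩ = √(8640/7)·(1/48) = +0.731925

+√(15/28) ≈ +0.731925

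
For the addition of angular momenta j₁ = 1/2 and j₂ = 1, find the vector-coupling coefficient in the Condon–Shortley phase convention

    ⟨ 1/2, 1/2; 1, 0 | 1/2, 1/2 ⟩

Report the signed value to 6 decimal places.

+√(1/3) ≈ +0.577350

√[2·1!0!1!/3! · 1!0!1!1!1!0!] = √(1/3)
  +(−1)^0/∏(0,1,0,1,0,0)! = 1  (running 1)
⟨..|..⟩ = √(1/3)·(1) = +0.577350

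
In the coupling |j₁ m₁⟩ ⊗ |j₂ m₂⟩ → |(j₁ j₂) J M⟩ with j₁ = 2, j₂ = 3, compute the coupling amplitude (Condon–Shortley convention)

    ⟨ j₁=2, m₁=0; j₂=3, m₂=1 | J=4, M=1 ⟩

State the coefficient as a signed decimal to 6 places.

−√(3/28) ≈ -0.327327

j₁+j₂−J=1  J+j₁−j₂=3  J−j₁+j₂=5  j₁+j₂+J+1=10
(j₁±m₁, j₂±m₂, J±M) = (2,2,4,2,5,3)
P² = 1728/7
sum k=0..1:
  [0] +1/48 = 1/48
  [1] −1/24 = -1/24
S = -1/48
C² = P²·S² = 3/28 ; C = -0.327327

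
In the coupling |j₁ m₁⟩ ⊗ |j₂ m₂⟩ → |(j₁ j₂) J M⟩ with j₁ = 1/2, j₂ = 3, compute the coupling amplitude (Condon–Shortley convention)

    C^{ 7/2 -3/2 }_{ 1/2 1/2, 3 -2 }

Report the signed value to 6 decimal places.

+√(2/7) = +0.534522

j₁+j₂−J=0  J+j₁−j₂=1  J−j₁+j₂=6  j₁+j₂+J+1=8
(j₁±m₁, j₂±m₂, J±M) = (1,0,1,5,2,5)
P² = 28800/7
sum k=0..0:
  [0] +1/120 = 1/120
S = 1/120
C² = P²·S² = 2/7 ; C = +0.534522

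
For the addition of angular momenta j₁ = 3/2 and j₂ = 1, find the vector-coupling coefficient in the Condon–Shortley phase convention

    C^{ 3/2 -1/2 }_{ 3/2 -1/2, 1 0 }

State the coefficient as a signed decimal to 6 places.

-0.258199  (= −√(1/15))

j₁+j₂−J=1  J+j₁−j₂=2  J−j₁+j₂=1  j₁+j₂+J+1=5
(j₁±m₁, j₂±m₂, J±M) = (1,2,1,1,1,2)
P² = 4/15
sum k=0..1:
  [0] +1/2 = 1/2
  [1] −1/1 = -1
S = -1/2
C² = P²·S² = 1/15 ; C = -0.258199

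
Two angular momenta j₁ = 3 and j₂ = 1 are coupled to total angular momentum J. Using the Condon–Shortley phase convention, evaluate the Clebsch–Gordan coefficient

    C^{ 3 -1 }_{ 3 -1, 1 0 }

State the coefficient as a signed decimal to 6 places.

√[7·1!5!1!/8! · 2!4!1!1!2!4!] = √(48)
  +(−1)^0/∏(0,1,4,1,1,0)! = 1/24  (running 1/24)
  +(−1)^1/∏(1,0,3,0,2,1)! = -1/12  (running -1/24)
⟨..|..⟩ = √(48)·(-1/24) = -0.288675

−√(1/12) ≈ -0.288675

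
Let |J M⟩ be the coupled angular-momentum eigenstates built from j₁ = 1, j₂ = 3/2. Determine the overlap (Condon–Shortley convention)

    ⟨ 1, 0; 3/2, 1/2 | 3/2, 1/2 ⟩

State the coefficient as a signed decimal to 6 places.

−√(1/15) ≈ -0.258199

j₁+j₂−J=1  J+j₁−j₂=1  J−j₁+j₂=2  j₁+j₂+J+1=5
(j₁±m₁, j₂±m₂, J±M) = (1,1,2,1,2,1)
P² = 4/15
sum k=0..1:
  [0] +1/2 = 1/2
  [1] −1/1 = -1
S = -1/2
C² = P²·S² = 1/15 ; C = -0.258199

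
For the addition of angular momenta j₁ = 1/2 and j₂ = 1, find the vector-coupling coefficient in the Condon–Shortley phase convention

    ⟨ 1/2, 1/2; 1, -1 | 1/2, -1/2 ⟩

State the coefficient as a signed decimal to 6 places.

+√(2/3) ≈ +0.816497

√[2·1!0!1!/3! · 1!0!0!2!0!1!] = √(2/3)
  +(−1)^0/∏(0,1,0,0,0,1)! = 1  (running 1)
⟨..|..⟩ = √(2/3)·(1) = +0.816497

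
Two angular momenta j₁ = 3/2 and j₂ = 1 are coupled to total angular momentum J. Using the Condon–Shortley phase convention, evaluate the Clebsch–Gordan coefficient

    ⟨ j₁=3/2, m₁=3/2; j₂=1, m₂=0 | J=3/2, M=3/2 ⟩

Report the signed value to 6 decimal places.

j₁+j₂−J=1  J+j₁−j₂=2  J−j₁+j₂=1  j₁+j₂+J+1=5
(j₁±m₁, j₂±m₂, J±M) = (3,0,1,1,3,0)
P² = 12/5
sum k=0..0:
  [0] +1/2 = 1/2
S = 1/2
C² = P²·S² = 3/5 ; C = +0.774597

+0.774597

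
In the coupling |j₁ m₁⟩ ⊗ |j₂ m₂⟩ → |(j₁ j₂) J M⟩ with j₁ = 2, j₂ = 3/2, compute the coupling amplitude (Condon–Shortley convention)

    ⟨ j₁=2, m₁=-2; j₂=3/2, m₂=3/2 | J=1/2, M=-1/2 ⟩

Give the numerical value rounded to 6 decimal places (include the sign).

j₁+j₂−J=3  J+j₁−j₂=1  J−j₁+j₂=0  j₁+j₂+J+1=5
(j₁±m₁, j₂±m₂, J±M) = (0,4,3,0,0,1)
P² = 72/5
sum k=3..3:
  [3] −1/6 = -1/6
S = -1/6
C² = P²·S² = 2/5 ; C = -0.632456

-0.632456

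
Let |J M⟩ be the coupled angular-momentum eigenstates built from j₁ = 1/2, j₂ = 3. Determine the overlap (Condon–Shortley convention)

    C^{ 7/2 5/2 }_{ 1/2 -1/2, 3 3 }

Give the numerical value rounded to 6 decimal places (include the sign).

+0.377964

√[8·0!1!6!/8! · 0!1!6!0!6!1!] = √(518400/7)
  +(−1)^0/∏(0,0,1,6,0,0)! = 1/720  (running 1/720)
⟨..|..⟩ = √(518400/7)·(1/720) = +0.377964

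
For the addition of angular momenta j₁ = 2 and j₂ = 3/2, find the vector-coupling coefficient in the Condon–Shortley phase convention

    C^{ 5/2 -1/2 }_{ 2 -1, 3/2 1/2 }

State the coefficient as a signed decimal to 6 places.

-0.597614  (= −√(5/14))

triangle: 1!*3!*2!/7! = 12/5040
(j±m)!: 1!*3!*2!*1!*2!*3! = 144
prefactor² = (2J+1)*Δ*N² = 72/35
  k=0: +1/(0!*1!*3!*2!*0!*0!) = 1/12
  k=1: −1/(1!*0!*2!*1!*1!*1!) = -1/2
Σ = -5/12  ⇒  CG² = 72/35*(-5/12)² = 5/14
CG = −√(5/14) = -0.597614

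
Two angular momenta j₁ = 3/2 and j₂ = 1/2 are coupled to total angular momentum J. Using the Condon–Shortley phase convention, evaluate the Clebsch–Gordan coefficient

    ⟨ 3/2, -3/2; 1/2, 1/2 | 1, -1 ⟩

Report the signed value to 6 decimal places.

triangle: 1!*2!*0!/4! = 2/24
(j±m)!: 0!*3!*1!*0!*0!*2! = 12
prefactor² = (2J+1)*Δ*N² = 3
  k=1: −1/(1!*0!*2!*0!*0!*0!) = -1/2
Σ = -1/2  ⇒  CG² = 3*(-1/2)² = 3/4
CG = −√(3/4) = -0.866025

-0.866025  (= −√(3/4))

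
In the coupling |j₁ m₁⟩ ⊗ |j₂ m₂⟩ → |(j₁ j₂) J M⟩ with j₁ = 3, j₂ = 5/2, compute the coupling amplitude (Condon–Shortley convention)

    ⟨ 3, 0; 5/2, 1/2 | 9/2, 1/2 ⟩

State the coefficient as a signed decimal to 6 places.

−√(10/231) = -0.208063

triangle: 1!×5!×4!/11! = 2880/39916800
(j±m)!: 3!×3!×3!×2!×5!×4! = 1244160
prefactor² = (2J+1)×Δ×N² = 69120/77
  k=0: +1/(0!×1!×3!×3!×2!×1!) = 1/72
  k=1: −1/(1!×0!×2!×2!×3!×2!) = -1/48
Σ = -1/144  ⇒  CG² = 69120/77×(-1/144)² = 10/231
CG = −√(10/231) = -0.208063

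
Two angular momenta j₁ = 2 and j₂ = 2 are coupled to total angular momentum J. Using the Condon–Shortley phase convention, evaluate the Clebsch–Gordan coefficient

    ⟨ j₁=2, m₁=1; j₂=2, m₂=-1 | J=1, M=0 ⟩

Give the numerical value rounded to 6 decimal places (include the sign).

-0.316228  (= −√(1/10))

j₁+j₂−J=3  J+j₁−j₂=1  J−j₁+j₂=1  j₁+j₂+J+1=6
(j₁±m₁, j₂±m₂, J±M) = (3,1,1,3,1,1)
P² = 9/10
sum k=0..1:
  [0] +1/6 = 1/6
  [1] −1/2 = -1/2
S = -1/3
C² = P²·S² = 1/10 ; C = -0.316228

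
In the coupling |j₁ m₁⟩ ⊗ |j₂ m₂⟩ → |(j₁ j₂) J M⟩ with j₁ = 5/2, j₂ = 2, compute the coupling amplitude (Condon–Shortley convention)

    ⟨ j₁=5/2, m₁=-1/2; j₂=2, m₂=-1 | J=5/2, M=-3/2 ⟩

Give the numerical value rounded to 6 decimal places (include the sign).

triangle: 2!×3!×2!/8! = 24/40320
(j±m)!: 2!×3!×1!×3!×1!×4! = 1728
prefactor² = (2J+1)×Δ×N² = 216/35
  k=0: +1/(0!×2!×3!×1!×0!×1!) = 1/12
  k=1: −1/(1!×1!×2!×0!×1!×2!) = -1/4
Σ = -1/6  ⇒  CG² = 216/35×(-1/6)² = 6/35
CG = −√(6/35) = -0.414039

−√(6/35) = -0.414039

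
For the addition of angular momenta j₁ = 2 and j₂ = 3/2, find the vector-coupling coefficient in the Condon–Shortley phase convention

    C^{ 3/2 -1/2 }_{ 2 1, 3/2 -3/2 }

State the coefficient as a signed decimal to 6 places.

+√(2/5) ≈ +0.632456

j₁+j₂−J=2  J+j₁−j₂=2  J−j₁+j₂=1  j₁+j₂+J+1=6
(j₁±m₁, j₂±m₂, J±M) = (3,1,0,3,1,2)
P² = 8/5
sum k=0..0:
  [0] +1/2 = 1/2
S = 1/2
C² = P²·S² = 2/5 ; C = +0.632456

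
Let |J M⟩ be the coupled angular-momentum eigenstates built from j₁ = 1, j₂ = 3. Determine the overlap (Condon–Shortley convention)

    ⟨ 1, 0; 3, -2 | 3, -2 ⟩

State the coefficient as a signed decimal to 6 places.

+0.577350  (= +√(1/3))

triangle: 1!×1!×5!/8! = 120/40320
(j±m)!: 1!×1!×1!×5!×1!×5! = 14400
prefactor² = (2J+1)×Δ×N² = 300
  k=0: +1/(0!×1!×1!×1!×0!×4!) = 1/24
  k=1: −1/(1!×0!×0!×0!×1!×5!) = -1/120
Σ = 1/30  ⇒  CG² = 300×1/30² = 1/3
CG = +√(1/3) = +0.577350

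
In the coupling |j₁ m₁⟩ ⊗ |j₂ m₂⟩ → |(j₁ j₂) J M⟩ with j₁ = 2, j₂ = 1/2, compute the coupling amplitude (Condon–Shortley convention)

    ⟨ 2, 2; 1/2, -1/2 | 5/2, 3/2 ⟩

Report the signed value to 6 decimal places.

j₁+j₂−J=0  J+j₁−j₂=4  J−j₁+j₂=1  j₁+j₂+J+1=6
(j₁±m₁, j₂±m₂, J±M) = (4,0,0,1,4,1)
P² = 576/5
sum k=0..0:
  [0] +1/24 = 1/24
S = 1/24
C² = P²·S² = 1/5 ; C = +0.447214

+0.447214  (= +√(1/5))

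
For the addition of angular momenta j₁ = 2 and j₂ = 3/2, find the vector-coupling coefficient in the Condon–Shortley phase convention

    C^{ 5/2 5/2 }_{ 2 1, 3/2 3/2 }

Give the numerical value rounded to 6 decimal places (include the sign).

triangle: 1!×3!×2!/7! = 12/5040
(j±m)!: 3!×1!×3!×0!×5!×0! = 4320
prefactor² = (2J+1)×Δ×N² = 432/7
  k=1: −1/(1!×0!×0!×2!×3!×0!) = -1/12
Σ = -1/12  ⇒  CG² = 432/7×(-1/12)² = 3/7
CG = −√(3/7) = -0.654654

-0.654654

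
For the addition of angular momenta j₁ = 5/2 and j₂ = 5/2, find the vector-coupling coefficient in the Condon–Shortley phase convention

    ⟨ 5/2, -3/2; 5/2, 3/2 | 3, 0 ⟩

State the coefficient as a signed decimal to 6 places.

+√(49/180) ≈ +0.521749

√[7·2!3!3!/9! · 1!4!4!1!3!3!] = √(144/5)
  +(−1)^1/∏(1,1,3,3,0,0)! = -1/36  (running -1/36)
  +(−1)^2/∏(2,0,2,2,1,1)! = 1/8  (running 7/72)
⟨..|..⟩ = √(144/5)·(7/72) = +0.521749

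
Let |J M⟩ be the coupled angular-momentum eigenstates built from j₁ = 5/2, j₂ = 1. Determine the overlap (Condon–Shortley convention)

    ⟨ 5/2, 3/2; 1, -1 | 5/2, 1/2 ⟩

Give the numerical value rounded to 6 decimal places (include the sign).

+√(16/35) ≈ +0.676123

j₁+j₂−J=1  J+j₁−j₂=4  J−j₁+j₂=1  j₁+j₂+J+1=7
(j₁±m₁, j₂±m₂, J±M) = (4,1,0,2,3,2)
P² = 576/35
sum k=0..0:
  [0] +1/6 = 1/6
S = 1/6
C² = P²·S² = 16/35 ; C = +0.676123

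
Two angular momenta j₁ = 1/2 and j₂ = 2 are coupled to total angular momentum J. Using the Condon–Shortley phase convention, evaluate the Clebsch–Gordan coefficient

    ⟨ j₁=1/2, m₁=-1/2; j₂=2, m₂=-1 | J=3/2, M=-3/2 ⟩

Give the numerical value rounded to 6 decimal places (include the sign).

triangle: 1!×0!×3!/5! = 6/120
(j±m)!: 0!×1!×1!×3!×0!×3! = 36
prefactor² = (2J+1)×Δ×N² = 36/5
  k=1: −1/(1!×0!×0!×0!×0!×3!) = -1/6
Σ = -1/6  ⇒  CG² = 36/5×(-1/6)² = 1/5
CG = −√(1/5) = -0.447214

-0.447214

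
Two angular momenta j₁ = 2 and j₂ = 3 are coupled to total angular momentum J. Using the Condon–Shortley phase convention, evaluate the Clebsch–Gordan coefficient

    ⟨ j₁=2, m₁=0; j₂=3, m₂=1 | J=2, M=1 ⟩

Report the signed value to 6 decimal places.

+√(1/7) = +0.377964

triangle: 3!·1!·3!/8! = 36/40320
(j±m)!: 2!·2!·4!·2!·3!·1! = 1152
prefactor² = (2J+1)·Δ·N² = 36/7
  k=1: −1/(1!·2!·1!·3!·0!·0!) = -1/12
  k=2: +1/(2!·1!·0!·2!·1!·1!) = 1/4
Σ = 1/6  ⇒  CG² = 36/7·1/6² = 1/7
CG = +√(1/7) = +0.377964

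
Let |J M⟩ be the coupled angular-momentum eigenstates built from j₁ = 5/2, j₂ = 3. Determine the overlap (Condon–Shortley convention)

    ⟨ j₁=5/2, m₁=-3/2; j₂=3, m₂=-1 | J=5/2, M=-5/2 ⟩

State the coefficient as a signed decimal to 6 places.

√[6·3!2!3!/9! · 1!4!2!4!0!5!] = √(1152/7)
  +(−1)^2/∏(2,1,2,0,0,3)! = 1/24  (running 1/24)
⟨..|..⟩ = √(1152/7)·(1/24) = +0.534522

+0.534522  (= +√(2/7))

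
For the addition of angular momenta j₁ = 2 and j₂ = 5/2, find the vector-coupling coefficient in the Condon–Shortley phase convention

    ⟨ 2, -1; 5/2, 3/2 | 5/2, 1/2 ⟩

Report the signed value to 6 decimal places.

triangle: 2!·2!·3!/8! = 24/40320
(j±m)!: 1!·3!·4!·1!·3!·2! = 1728
prefactor² = (2J+1)·Δ·N² = 216/35
  k=1: −1/(1!·1!·2!·3!·0!·0!) = -1/12
  k=2: +1/(2!·0!·1!·2!·1!·1!) = 1/4
Σ = 1/6  ⇒  CG² = 216/35·1/6² = 6/35
CG = +√(6/35) = +0.414039

+√(6/35) = +0.414039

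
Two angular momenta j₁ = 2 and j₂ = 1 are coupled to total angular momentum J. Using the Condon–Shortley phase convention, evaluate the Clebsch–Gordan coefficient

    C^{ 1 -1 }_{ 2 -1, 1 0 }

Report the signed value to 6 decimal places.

triangle: 2!·2!·0!/5! = 4/120
(j±m)!: 1!·3!·1!·1!·0!·2! = 12
prefactor² = (2J+1)·Δ·N² = 6/5
  k=1: −1/(1!·1!·2!·0!·0!·0!) = -1/2
Σ = -1/2  ⇒  CG² = 6/5·(-1/2)² = 3/10
CG = −√(3/10) = -0.547723

−√(3/10) ≈ -0.547723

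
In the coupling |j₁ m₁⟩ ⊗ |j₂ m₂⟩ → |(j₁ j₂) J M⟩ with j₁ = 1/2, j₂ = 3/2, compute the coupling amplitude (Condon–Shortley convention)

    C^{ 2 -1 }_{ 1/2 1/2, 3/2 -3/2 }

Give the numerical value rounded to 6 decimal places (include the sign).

triangle: 0!·1!·3!/5! = 6/120
(j±m)!: 1!·0!·0!·3!·1!·3! = 36
prefactor² = (2J+1)·Δ·N² = 9
  k=0: +1/(0!·0!·0!·0!·1!·3!) = 1/6
Σ = 1/6  ⇒  CG² = 9·1/6² = 1/4
CG = +√(1/4) = +0.500000

+√(1/4) ≈ +0.500000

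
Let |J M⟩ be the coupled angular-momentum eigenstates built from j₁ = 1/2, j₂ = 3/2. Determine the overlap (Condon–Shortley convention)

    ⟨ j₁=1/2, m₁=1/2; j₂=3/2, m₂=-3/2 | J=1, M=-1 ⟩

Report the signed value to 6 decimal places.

+√(3/4) = +0.866025

√[3·1!0!2!/4! · 1!0!0!3!0!2!] = √(3)
  +(−1)^0/∏(0,1,0,0,0,2)! = 1/2  (running 1/2)
⟨..|..⟩ = √(3)·(1/2) = +0.866025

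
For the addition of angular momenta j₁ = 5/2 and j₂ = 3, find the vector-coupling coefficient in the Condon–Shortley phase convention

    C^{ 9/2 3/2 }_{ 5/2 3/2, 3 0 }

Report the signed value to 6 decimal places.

+√(45/154) ≈ +0.540562

√[10·1!4!5!/11! · 4!1!3!3!6!3!] = √(207360/77)
  +(−1)^0/∏(0,1,1,3,3,2)! = 1/72  (running 1/72)
  +(−1)^1/∏(1,0,0,2,4,3)! = -1/288  (running 1/96)
⟨..|..⟩ = √(207360/77)·(1/96) = +0.540562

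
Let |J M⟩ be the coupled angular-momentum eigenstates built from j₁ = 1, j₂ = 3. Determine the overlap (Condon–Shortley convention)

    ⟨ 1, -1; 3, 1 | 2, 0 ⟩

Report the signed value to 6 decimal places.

triangle: 2!·0!·4!/7! = 48/5040
(j±m)!: 0!·2!·4!·2!·2!·2! = 384
prefactor² = (2J+1)·Δ·N² = 128/7
  k=2: +1/(2!·0!·0!·2!·0!·2!) = 1/8
Σ = 1/8  ⇒  CG² = 128/7·1/8² = 2/7
CG = +√(2/7) = +0.534522

+0.534522  (= +√(2/7))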